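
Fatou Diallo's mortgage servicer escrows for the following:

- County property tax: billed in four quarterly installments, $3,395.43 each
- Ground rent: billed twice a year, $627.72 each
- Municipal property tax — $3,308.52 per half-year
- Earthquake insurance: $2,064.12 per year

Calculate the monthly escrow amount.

County property tax — $3,395.43 × 4 = $13,581.72 per year
Ground rent — $627.72 × 2 = $1,255.44 per year
Municipal property tax — $3,308.52 × 2 = $6,617.04 per year
Earthquake insurance — $2,064.12 per year
Combined annual = $13,581.72 + $1,255.44 + $6,617.04 + $2,064.12 = $23,518.32
Monthly escrow = $23,518.32 / 12 = $1,959.86

$1,959.86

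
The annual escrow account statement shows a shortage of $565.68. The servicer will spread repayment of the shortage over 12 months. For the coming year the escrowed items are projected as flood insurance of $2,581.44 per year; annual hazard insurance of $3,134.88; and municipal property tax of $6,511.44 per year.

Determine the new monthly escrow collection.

$1,066.12

Flood insurance — $2,581.44
Hazard insurance — $3,134.88
Municipal property tax — $6,511.44
Yearly total = $12,227.76
Per month = $12,227.76 / 12 = $1,018.98
Shortage per month = $565.68 ÷ 12 = $47.14
Adjusted monthly = $1,018.98 + $47.14 = $1,066.12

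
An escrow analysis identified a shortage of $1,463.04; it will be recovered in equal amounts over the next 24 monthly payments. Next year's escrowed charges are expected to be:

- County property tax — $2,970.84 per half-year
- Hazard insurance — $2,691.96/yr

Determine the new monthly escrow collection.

$780.43

County property tax: $2,970.84 × 2 = $5,941.68 annually
Hazard insurance: $2,691.96 annually
Total per year = $5,941.68 + $2,691.96 = $8,633.64
Per month = $8,633.64 ÷ 12 = $719.47
Shortage per month = $1,463.04 / 24 = $60.96
New monthly escrow = $719.47 + $60.96 = $780.43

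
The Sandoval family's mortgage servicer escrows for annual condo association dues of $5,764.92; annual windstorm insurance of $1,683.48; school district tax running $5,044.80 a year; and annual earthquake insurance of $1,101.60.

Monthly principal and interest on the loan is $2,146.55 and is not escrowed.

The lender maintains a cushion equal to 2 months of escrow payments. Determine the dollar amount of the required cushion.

Condo association dues: $5,764.92 annually
Windstorm insurance: $1,683.48 annually
School district tax: $5,044.80 annually
Earthquake insurance: $1,101.60 annually
Yearly total = $13,594.80
Base monthly escrow = $13,594.80 / 12 = $1,132.90
Required cushion = 2 × $1,132.90 = $2,265.80

$2,265.80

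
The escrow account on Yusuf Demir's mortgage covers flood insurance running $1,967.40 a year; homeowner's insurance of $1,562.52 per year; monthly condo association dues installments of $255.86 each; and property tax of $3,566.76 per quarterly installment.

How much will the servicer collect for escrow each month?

Flood insurance: $1,967.40
Homeowner's insurance: $1,562.52
Condo association dues: $255.86 × 12 = $3,070.32
Property tax: $3,566.76 × 4 = $14,267.04
Total annual escrow = $1,967.40 + $1,562.52 + $3,070.32 + $14,267.04 = $20,867.28
Per month = $20,867.28 / 12 = $1,738.94

$1,738.94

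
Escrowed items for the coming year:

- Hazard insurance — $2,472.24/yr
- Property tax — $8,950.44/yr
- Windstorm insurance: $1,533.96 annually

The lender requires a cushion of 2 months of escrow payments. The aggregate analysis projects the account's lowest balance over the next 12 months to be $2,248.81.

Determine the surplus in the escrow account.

Hazard insurance = $2,472.24/yr
Property tax = $8,950.44/yr
Windstorm insurance = $1,533.96/yr
Total annual escrow = $2,472.24 + $8,950.44 + $1,533.96 = $12,956.64
Base monthly escrow = $12,956.64 ÷ 12 = $1,079.72
Required cushion = 2 × $1,079.72 = $2,159.44
Excess over cushion: $2,248.81 − $2,159.44 = $89.37

$89.37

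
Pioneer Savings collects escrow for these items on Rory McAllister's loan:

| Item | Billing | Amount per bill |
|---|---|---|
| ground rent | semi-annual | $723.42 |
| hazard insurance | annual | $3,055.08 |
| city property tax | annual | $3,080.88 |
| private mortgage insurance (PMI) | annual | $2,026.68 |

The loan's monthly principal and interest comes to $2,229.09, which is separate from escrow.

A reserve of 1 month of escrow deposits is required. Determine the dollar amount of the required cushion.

Ground rent: $723.42 × 2 = $1,446.84 annually
Hazard insurance: $3,055.08 annually
City property tax: $3,080.88 annually
Private mortgage insurance (PMI): $2,026.68 annually
Total annual escrow = $9,609.48
Monthly = $9,609.48 / 12 = $800.79
Required cushion = 1 × $800.79 = $800.79

$800.79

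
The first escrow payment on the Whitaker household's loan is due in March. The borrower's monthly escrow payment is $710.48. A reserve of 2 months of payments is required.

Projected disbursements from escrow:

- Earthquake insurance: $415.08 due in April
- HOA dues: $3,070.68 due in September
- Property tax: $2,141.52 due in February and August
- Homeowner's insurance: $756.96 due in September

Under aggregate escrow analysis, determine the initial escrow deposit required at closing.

Cushion = 2 × $710.48 = $1,420.96
Trial balance (start $0, +$710.48 each month, − disbursements):
  Mar: +$710.48 → $710.48
  Apr: +$710.48 − $415.08 → $1,005.88
  May: +$710.48 → $1,716.36
  Jun: +$710.48 → $2,426.84
  Jul: +$710.48 → $3,137.32
  Aug: +$710.48 − $2,141.52 → $1,706.28
  Sep: +$710.48 − $3,827.64 → -$1,410.88
  Oct: +$710.48 → -$700.40
  Nov: +$710.48 → $10.08
  Dec: +$710.48 → $720.56
  Jan: +$710.48 → $1,431.04
  Feb: +$710.48 − $2,141.52 → $0.00
Lowest trial balance = -$1,410.88 (Sep)
Initial deposit = cushion − low point = $1,420.96 − (-$1,410.88) = $2,831.84

$2,831.84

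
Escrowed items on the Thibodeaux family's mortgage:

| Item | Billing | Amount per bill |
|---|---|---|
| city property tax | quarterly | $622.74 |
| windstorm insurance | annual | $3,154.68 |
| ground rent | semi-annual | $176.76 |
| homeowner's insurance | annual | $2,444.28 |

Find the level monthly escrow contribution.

City property tax: $622.74 × 4 = $2,490.96 annually
Windstorm insurance: $3,154.68 annually
Ground rent: $176.76 × 2 = $353.52 annually
Homeowner's insurance: $2,444.28 annually
Total per year = $2,490.96 + $3,154.68 + $353.52 + $2,444.28 = $8,443.44
Base monthly escrow = $8,443.44 ÷ 12 = $703.62

$703.62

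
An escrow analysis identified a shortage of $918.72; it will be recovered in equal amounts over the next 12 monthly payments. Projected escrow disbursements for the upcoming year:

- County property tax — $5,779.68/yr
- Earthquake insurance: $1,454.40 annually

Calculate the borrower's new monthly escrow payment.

County property tax — $5,779.68 annually
Earthquake insurance — $1,454.40 annually
Annual escrow total = $5,779.68 + $1,454.40 = $7,234.08
Base monthly escrow = $7,234.08 / 12 = $602.84
Shortage spread = $918.72 ÷ 12 = $76.56/mo
Adjusted monthly = $602.84 + $76.56 = $679.40

$679.40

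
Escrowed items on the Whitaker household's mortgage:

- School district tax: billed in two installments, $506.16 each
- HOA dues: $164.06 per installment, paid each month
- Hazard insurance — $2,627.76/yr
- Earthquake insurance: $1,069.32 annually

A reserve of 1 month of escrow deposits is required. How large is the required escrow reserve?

School district tax: $506.16 × 2 = $1,012.32 annually
HOA dues: $164.06 × 12 = $1,968.72 annually
Hazard insurance: $2,627.76 annually
Earthquake insurance: $1,069.32 annually
Combined annual = $1,012.32 + $1,968.72 + $2,627.76 + $1,069.32 = $6,678.12
Base monthly escrow = $6,678.12 / 12 = $556.51
Reserve = 1 × $556.51 = $556.51

$556.51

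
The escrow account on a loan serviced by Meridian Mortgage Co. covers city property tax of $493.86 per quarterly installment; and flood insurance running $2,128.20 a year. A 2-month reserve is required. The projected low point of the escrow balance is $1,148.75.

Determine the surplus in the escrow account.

$464.81

City property tax — $493.86 × 4 = $1,975.44 per year
Flood insurance — $2,128.20 per year
Total annual escrow = $1,975.44 + $2,128.20 = $4,103.64
Monthly = $4,103.64 / 12 = $341.97
Cushion = 2 × $341.97 = $683.94
Excess over cushion: $1,148.75 − $683.94 = $464.81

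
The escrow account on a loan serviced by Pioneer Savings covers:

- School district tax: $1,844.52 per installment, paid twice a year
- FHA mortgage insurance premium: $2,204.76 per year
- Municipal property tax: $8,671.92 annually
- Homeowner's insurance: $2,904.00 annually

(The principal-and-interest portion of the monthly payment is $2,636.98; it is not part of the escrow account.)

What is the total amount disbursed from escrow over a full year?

$17,469.72

School district tax = $1,844.52 × 2 = $3,689.04/yr
FHA mortgage insurance premium = $2,204.76/yr
Municipal property tax = $8,671.92/yr
Homeowner's insurance = $2,904.00/yr
Total per year = $17,469.72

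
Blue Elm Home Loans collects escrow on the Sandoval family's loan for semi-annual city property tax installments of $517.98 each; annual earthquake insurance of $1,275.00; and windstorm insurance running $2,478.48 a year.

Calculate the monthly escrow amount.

City property tax: $517.98 × 2 = $1,035.96 per year
Earthquake insurance: $1,275.00 per year
Windstorm insurance: $2,478.48 per year
Combined annual = $1,035.96 + $1,275.00 + $2,478.48 = $4,789.44
Monthly escrow = $4,789.44 ÷ 12 = $399.12

$399.12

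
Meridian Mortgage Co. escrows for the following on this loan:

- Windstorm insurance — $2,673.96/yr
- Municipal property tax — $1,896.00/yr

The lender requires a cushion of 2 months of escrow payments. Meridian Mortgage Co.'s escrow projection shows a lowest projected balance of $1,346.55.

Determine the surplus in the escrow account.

$584.89

Windstorm insurance: $2,673.96
Municipal property tax: $1,896.00
Total annual escrow = $2,673.96 + $1,896.00 = $4,569.96
Monthly escrow = $4,569.96 ÷ 12 = $380.83
Required reserve = 2 × $380.83 = $761.66
Surplus = $1,346.55 − $761.66 = $584.89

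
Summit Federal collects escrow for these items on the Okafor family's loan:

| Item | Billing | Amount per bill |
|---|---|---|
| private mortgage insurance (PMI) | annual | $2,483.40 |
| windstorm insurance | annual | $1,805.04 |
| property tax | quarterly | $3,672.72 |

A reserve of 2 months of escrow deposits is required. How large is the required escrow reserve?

Private mortgage insurance (PMI) = $2,483.40 annually
Windstorm insurance = $1,805.04 annually
Property tax = $3,672.72 × 4 = $14,690.88 annually
Total annual escrow = $18,979.32
Per month = $18,979.32 ÷ 12 = $1,581.61
Reserve = 2 × $1,581.61 = $3,163.22

$3,163.22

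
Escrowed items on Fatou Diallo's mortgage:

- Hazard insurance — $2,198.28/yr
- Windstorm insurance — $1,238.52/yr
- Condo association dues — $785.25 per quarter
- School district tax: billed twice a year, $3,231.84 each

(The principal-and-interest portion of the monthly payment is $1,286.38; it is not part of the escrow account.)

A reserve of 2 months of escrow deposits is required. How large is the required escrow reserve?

$2,173.58

Hazard insurance = $2,198.28/yr
Windstorm insurance = $1,238.52/yr
Condo association dues = $785.25 × 4 = $3,141.00/yr
School district tax = $3,231.84 × 2 = $6,463.68/yr
Annual escrow total = $13,041.48
Per month = $13,041.48 ÷ 12 = $1,086.79
Cushion = 2 × $1,086.79 = $2,173.58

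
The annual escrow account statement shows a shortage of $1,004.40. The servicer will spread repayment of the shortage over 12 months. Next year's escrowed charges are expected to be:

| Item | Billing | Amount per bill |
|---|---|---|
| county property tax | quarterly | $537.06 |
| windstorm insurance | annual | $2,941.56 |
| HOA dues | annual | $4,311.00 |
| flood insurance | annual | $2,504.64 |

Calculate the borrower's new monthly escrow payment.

$1,075.82

County property tax = $537.06 × 4 = $2,148.24
Windstorm insurance = $2,941.56
HOA dues = $4,311.00
Flood insurance = $2,504.64
Total annual escrow = $2,148.24 + $2,941.56 + $4,311.00 + $2,504.64 = $11,905.44
Monthly escrow = $11,905.44 ÷ 12 = $992.12
Shortage spread = $1,004.40 / 12 = $83.70/mo
Adjusted monthly = $992.12 + $83.70 = $1,075.82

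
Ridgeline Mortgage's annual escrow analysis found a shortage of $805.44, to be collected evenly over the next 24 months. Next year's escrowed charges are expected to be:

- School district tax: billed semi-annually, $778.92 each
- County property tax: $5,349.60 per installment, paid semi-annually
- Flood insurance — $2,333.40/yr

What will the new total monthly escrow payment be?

School district tax = $778.92 × 2 = $1,557.84 annually
County property tax = $5,349.60 × 2 = $10,699.20 annually
Flood insurance = $2,333.40 annually
Combined annual = $1,557.84 + $10,699.20 + $2,333.40 = $14,590.44
Base monthly escrow = $14,590.44 ÷ 12 = $1,215.87
Shortage spread = $805.44 ÷ 24 = $33.56/mo
New monthly escrow = $1,215.87 + $33.56 = $1,249.43

$1,249.43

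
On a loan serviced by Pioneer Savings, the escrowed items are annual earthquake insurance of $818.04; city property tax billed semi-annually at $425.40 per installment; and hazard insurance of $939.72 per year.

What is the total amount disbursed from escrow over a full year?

$2,608.56

Earthquake insurance — $818.04
City property tax — $425.40 × 2 = $850.80
Hazard insurance — $939.72
Annual escrow total = $818.04 + $850.80 + $939.72 = $2,608.56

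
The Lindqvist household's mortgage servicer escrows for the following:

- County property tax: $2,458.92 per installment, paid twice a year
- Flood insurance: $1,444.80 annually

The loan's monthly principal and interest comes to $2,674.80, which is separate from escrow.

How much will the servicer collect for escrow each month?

County property tax — $2,458.92 × 2 = $4,917.84 annually
Flood insurance — $1,444.80 annually
Yearly total = $4,917.84 + $1,444.80 = $6,362.64
Monthly = $6,362.64 / 12 = $530.22

$530.22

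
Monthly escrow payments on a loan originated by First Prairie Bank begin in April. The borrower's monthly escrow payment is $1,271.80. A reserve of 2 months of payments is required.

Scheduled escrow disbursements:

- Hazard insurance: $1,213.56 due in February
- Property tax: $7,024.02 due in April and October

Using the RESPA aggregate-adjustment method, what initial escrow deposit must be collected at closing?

$8,295.82

Cushion = 2 × $1,271.80 = $2,543.60
Trial balance (start $0, +$1,271.80 each month, − disbursements):
  Apr: +$1,271.80 − $7,024.02 → -$5,752.22
  May: +$1,271.80 → -$4,480.42
  Jun: +$1,271.80 → -$3,208.62
  Jul: +$1,271.80 → -$1,936.82
  Aug: +$1,271.80 → -$665.02
  Sep: +$1,271.80 → $606.78
  Oct: +$1,271.80 − $7,024.02 → -$5,145.44
  Nov: +$1,271.80 → -$3,873.64
  Dec: +$1,271.80 → -$2,601.84
  Jan: +$1,271.80 → -$1,330.04
  Feb: +$1,271.80 − $1,213.56 → -$1,271.80
  Mar: +$1,271.80 → $0.00
Lowest trial balance = -$5,752.22 (Apr)
Initial deposit = cushion − low point = $2,543.60 − (-$5,752.22) = $8,295.82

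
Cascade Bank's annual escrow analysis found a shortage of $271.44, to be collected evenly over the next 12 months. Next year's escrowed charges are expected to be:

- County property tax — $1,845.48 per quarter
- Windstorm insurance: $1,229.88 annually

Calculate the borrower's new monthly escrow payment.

$740.27

County property tax: $1,845.48 × 4 = $7,381.92 per year
Windstorm insurance: $1,229.88 per year
Total per year = $8,611.80
Per month = $8,611.80 ÷ 12 = $717.65
Monthly shortage recovery: $271.44 / 12 = $22.62
New monthly escrow = $717.65 + $22.62 = $740.27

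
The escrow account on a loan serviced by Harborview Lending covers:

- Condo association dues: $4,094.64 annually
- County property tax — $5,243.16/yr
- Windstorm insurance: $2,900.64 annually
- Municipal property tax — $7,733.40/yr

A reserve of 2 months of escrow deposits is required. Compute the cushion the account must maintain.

$3,328.64

Condo association dues — $4,094.64/yr
County property tax — $5,243.16/yr
Windstorm insurance — $2,900.64/yr
Municipal property tax — $7,733.40/yr
Combined annual = $4,094.64 + $5,243.16 + $2,900.64 + $7,733.40 = $19,971.84
Monthly = $19,971.84 / 12 = $1,664.32
Required cushion = 2 × $1,664.32 = $3,328.64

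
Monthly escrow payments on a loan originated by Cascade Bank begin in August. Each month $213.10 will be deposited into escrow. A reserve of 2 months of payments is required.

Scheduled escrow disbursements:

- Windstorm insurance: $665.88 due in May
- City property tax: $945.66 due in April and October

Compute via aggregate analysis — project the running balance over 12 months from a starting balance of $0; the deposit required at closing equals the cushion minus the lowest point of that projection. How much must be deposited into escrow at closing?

Cushion = 2 × $213.10 = $426.20
Trial balance (start $0, +$213.10 each month, − disbursements):
  Aug: +$213.10 → $213.10
  Sep: +$213.10 → $426.20
  Oct: +$213.10 − $945.66 → -$306.36
  Nov: +$213.10 → -$93.26
  Dec: +$213.10 → $119.84
  Jan: +$213.10 → $332.94
  Feb: +$213.10 → $546.04
  Mar: +$213.10 → $759.14
  Apr: +$213.10 − $945.66 → $26.58
  May: +$213.10 − $665.88 → -$426.20
  Jun: +$213.10 → -$213.10
  Jul: +$213.10 → $0.00
Lowest trial balance = -$426.20 (May)
Initial deposit = cushion − low point = $426.20 − (-$426.20) = $852.40

$852.40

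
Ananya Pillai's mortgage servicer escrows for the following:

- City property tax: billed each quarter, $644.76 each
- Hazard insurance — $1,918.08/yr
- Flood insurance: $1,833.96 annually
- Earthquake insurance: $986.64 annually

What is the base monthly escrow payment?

$609.81

City property tax — $644.76 × 4 = $2,579.04
Hazard insurance — $1,918.08
Flood insurance — $1,833.96
Earthquake insurance — $986.64
Annual escrow total = $7,317.72
Monthly = $7,317.72 / 12 = $609.81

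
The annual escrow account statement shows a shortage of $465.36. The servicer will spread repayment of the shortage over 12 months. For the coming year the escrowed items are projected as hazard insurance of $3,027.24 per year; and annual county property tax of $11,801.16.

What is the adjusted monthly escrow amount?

Hazard insurance = $3,027.24 annually
County property tax = $11,801.16 annually
Total annual escrow = $3,027.24 + $11,801.16 = $14,828.40
Base monthly escrow = $14,828.40 / 12 = $1,235.70
Shortage per month = $465.36 / 12 = $38.78
Adjusted monthly = $1,235.70 + $38.78 = $1,274.48

$1,274.48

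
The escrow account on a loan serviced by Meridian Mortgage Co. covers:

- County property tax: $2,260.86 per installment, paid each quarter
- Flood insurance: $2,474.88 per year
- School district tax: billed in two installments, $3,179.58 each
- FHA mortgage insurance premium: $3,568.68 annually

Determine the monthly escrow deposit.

$1,787.18

County property tax — $2,260.86 × 4 = $9,043.44/yr
Flood insurance — $2,474.88/yr
School district tax — $3,179.58 × 2 = $6,359.16/yr
FHA mortgage insurance premium — $3,568.68/yr
Yearly total = $9,043.44 + $2,474.88 + $6,359.16 + $3,568.68 = $21,446.16
Monthly = $21,446.16 ÷ 12 = $1,787.18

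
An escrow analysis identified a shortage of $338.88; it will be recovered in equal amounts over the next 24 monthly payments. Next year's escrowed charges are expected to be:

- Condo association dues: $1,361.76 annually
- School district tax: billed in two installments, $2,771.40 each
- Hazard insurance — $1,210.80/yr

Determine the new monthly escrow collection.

Condo association dues — $1,361.76 per year
School district tax — $2,771.40 × 2 = $5,542.80 per year
Hazard insurance — $1,210.80 per year
Total annual escrow = $1,361.76 + $5,542.80 + $1,210.80 = $8,115.36
Monthly = $8,115.36 ÷ 12 = $676.28
Shortage per month = $338.88 / 24 = $14.12
New monthly escrow = $676.28 + $14.12 = $690.40

$690.40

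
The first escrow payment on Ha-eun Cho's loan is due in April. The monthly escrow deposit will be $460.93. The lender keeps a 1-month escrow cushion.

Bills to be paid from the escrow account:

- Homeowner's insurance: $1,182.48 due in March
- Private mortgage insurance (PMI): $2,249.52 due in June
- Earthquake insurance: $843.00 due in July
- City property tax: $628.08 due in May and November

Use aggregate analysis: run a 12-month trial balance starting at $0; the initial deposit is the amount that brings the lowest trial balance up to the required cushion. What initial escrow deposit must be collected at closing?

Cushion = 1 × $460.93 = $460.93
Trial balance (start $0, +$460.93 each month, − disbursements):
  Apr: +$460.93 → $460.93
  May: +$460.93 − $628.08 → $293.78
  Jun: +$460.93 − $2,249.52 → -$1,494.81
  Jul: +$460.93 − $843.00 → -$1,876.88
  Aug: +$460.93 → -$1,415.95
  Sep: +$460.93 → -$955.02
  Oct: +$460.93 → -$494.09
  Nov: +$460.93 − $628.08 → -$661.24
  Dec: +$460.93 → -$200.31
  Jan: +$460.93 → $260.62
  Feb: +$460.93 → $721.55
  Mar: +$460.93 − $1,182.48 → $0.00
Lowest trial balance = -$1,876.88 (Jul)
Initial deposit = cushion − low point = $460.93 − (-$1,876.88) = $2,337.81

$2,337.81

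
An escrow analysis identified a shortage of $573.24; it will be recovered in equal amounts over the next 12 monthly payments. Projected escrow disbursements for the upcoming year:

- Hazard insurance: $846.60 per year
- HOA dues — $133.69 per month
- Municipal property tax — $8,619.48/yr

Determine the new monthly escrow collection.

$970.30

Hazard insurance: $846.60 annually
HOA dues: $133.69 × 12 = $1,604.28 annually
Municipal property tax: $8,619.48 annually
Total per year = $11,070.36
Monthly escrow = $11,070.36 / 12 = $922.53
Shortage per month = $573.24 / 12 = $47.77
Adjusted monthly = $922.53 + $47.77 = $970.30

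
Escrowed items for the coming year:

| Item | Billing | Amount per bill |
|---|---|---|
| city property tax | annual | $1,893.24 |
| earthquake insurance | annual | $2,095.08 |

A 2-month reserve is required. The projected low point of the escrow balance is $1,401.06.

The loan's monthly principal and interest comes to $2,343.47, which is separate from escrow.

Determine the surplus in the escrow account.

City property tax = $1,893.24/yr
Earthquake insurance = $2,095.08/yr
Total per year = $1,893.24 + $2,095.08 = $3,988.32
Per month = $3,988.32 ÷ 12 = $332.36
Cushion = 2 × $332.36 = $664.72
Surplus = $1,401.06 − $664.72 = $736.34

$736.34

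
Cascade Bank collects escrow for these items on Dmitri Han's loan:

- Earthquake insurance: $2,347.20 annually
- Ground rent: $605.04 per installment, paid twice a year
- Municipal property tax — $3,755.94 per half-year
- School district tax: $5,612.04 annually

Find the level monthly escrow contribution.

$1,390.10

Earthquake insurance: $2,347.20 per year
Ground rent: $605.04 × 2 = $1,210.08 per year
Municipal property tax: $3,755.94 × 2 = $7,511.88 per year
School district tax: $5,612.04 per year
Total annual escrow = $2,347.20 + $1,210.08 + $7,511.88 + $5,612.04 = $16,681.20
Monthly escrow = $16,681.20 / 12 = $1,390.10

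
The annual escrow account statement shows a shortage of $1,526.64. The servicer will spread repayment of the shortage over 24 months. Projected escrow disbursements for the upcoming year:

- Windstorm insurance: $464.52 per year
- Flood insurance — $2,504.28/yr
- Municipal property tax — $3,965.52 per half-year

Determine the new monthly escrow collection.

$971.93

Windstorm insurance = $464.52/yr
Flood insurance = $2,504.28/yr
Municipal property tax = $3,965.52 × 2 = $7,931.04/yr
Total annual escrow = $10,899.84
Base monthly escrow = $10,899.84 / 12 = $908.32
Shortage per month = $1,526.64 ÷ 24 = $63.61
Adjusted monthly = $908.32 + $63.61 = $971.93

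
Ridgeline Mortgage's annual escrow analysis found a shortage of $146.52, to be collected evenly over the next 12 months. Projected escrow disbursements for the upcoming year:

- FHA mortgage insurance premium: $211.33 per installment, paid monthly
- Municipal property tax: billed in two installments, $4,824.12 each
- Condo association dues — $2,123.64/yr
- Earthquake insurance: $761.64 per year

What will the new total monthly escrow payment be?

$1,268.00

FHA mortgage insurance premium: $211.33 × 12 = $2,535.96
Municipal property tax: $4,824.12 × 2 = $9,648.24
Condo association dues: $2,123.64
Earthquake insurance: $761.64
Total per year = $2,535.96 + $9,648.24 + $2,123.64 + $761.64 = $15,069.48
Monthly escrow = $15,069.48 / 12 = $1,255.79
Shortage spread = $146.52 / 12 = $12.21/mo
Adjusted monthly = $1,255.79 + $12.21 = $1,268.00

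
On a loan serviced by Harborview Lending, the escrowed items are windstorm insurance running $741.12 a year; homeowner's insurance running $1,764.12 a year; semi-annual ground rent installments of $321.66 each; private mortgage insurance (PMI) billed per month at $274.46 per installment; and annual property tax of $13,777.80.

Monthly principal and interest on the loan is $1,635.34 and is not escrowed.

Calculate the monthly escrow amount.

$1,684.99

Windstorm insurance = $741.12
Homeowner's insurance = $1,764.12
Ground rent = $321.66 × 2 = $643.32
Private mortgage insurance (PMI) = $274.46 × 12 = $3,293.52
Property tax = $13,777.80
Combined annual = $741.12 + $1,764.12 + $643.32 + $3,293.52 + $13,777.80 = $20,219.88
Per month = $20,219.88 ÷ 12 = $1,684.99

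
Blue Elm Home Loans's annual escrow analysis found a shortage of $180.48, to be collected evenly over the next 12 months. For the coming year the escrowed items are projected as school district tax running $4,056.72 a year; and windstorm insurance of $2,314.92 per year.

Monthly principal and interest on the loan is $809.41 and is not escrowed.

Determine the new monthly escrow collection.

$546.01

School district tax — $4,056.72/yr
Windstorm insurance — $2,314.92/yr
Total annual escrow = $4,056.72 + $2,314.92 = $6,371.64
Monthly escrow = $6,371.64 ÷ 12 = $530.97
Shortage per month = $180.48 ÷ 12 = $15.04
Adjusted monthly = $530.97 + $15.04 = $546.01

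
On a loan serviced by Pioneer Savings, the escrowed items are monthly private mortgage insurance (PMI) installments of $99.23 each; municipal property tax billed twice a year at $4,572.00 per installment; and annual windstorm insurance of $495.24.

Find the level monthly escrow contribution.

$902.50

Private mortgage insurance (PMI) — $99.23 × 12 = $1,190.76 annually
Municipal property tax — $4,572.00 × 2 = $9,144.00 annually
Windstorm insurance — $495.24 annually
Total per year = $10,830.00
Base monthly escrow = $10,830.00 / 12 = $902.50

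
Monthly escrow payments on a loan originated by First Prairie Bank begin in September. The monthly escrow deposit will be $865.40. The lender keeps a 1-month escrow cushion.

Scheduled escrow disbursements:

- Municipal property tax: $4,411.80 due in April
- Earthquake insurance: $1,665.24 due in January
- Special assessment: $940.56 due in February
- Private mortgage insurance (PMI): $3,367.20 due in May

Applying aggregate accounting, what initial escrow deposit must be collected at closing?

Cushion = 1 × $865.40 = $865.40
Trial balance (start $0, +$865.40 each month, − disbursements):
  Sep: +$865.40 → $865.40
  Oct: +$865.40 → $1,730.80
  Nov: +$865.40 → $2,596.20
  Dec: +$865.40 → $3,461.60
  Jan: +$865.40 − $1,665.24 → $2,661.76
  Feb: +$865.40 − $940.56 → $2,586.60
  Mar: +$865.40 → $3,452.00
  Apr: +$865.40 − $4,411.80 → -$94.40
  May: +$865.40 − $3,367.20 → -$2,596.20
  Jun: +$865.40 → -$1,730.80
  Jul: +$865.40 → -$865.40
  Aug: +$865.40 → $0.00
Lowest trial balance = -$2,596.20 (May)
Initial deposit = cushion − low point = $865.40 − (-$2,596.20) = $3,461.60

$3,461.60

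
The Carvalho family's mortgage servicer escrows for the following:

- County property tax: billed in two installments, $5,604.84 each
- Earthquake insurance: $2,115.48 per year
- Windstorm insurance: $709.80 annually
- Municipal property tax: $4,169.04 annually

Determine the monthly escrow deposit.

$1,517.00

County property tax: $5,604.84 × 2 = $11,209.68 annually
Earthquake insurance: $2,115.48 annually
Windstorm insurance: $709.80 annually
Municipal property tax: $4,169.04 annually
Total annual escrow = $18,204.00
Base monthly escrow = $18,204.00 ÷ 12 = $1,517.00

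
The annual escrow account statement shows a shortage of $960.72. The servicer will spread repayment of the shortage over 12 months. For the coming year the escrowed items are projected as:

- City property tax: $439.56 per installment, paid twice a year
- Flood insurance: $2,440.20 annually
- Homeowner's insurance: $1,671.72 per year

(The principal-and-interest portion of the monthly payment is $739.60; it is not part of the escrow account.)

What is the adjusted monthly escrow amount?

City property tax = $439.56 × 2 = $879.12 annually
Flood insurance = $2,440.20 annually
Homeowner's insurance = $1,671.72 annually
Combined annual = $879.12 + $2,440.20 + $1,671.72 = $4,991.04
Per month = $4,991.04 ÷ 12 = $415.92
Shortage per month = $960.72 ÷ 12 = $80.06
New monthly escrow = $415.92 + $80.06 = $495.98

$495.98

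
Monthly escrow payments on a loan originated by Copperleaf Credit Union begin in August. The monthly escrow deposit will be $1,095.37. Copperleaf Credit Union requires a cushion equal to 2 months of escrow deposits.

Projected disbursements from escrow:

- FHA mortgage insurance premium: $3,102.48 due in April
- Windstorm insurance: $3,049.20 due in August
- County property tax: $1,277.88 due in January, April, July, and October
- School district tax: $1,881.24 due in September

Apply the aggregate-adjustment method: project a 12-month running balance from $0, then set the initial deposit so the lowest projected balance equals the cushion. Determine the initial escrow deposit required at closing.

Cushion = 2 × $1,095.37 = $2,190.74
Trial balance (start $0, +$1,095.37 each month, − disbursements):
  Aug: +$1,095.37 − $3,049.20 → -$1,953.83
  Sep: +$1,095.37 − $1,881.24 → -$2,739.70
  Oct: +$1,095.37 − $1,277.88 → -$2,922.21
  Nov: +$1,095.37 → -$1,826.84
  Dec: +$1,095.37 → -$731.47
  Jan: +$1,095.37 − $1,277.88 → -$913.98
  Feb: +$1,095.37 → $181.39
  Mar: +$1,095.37 → $1,276.76
  Apr: +$1,095.37 − $4,380.36 → -$2,008.23
  May: +$1,095.37 → -$912.86
  Jun: +$1,095.37 → $182.51
  Jul: +$1,095.37 − $1,277.88 → $0.00
Lowest trial balance = -$2,922.21 (Oct)
Initial deposit = cushion − low point = $2,190.74 − (-$2,922.21) = $5,112.95

$5,112.95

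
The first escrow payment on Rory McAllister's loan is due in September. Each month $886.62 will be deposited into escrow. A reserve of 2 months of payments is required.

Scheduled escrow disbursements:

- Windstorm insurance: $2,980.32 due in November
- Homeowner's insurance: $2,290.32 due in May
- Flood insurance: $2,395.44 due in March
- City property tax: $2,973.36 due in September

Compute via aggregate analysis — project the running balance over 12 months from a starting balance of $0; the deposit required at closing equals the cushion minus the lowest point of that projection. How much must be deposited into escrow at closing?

Cushion = 2 × $886.62 = $1,773.24
Trial balance (start $0, +$886.62 each month, − disbursements):
  Sep: +$886.62 − $2,973.36 → -$2,086.74
  Oct: +$886.62 → -$1,200.12
  Nov: +$886.62 − $2,980.32 → -$3,293.82
  Dec: +$886.62 → -$2,407.20
  Jan: +$886.62 → -$1,520.58
  Feb: +$886.62 → -$633.96
  Mar: +$886.62 − $2,395.44 → -$2,142.78
  Apr: +$886.62 → -$1,256.16
  May: +$886.62 − $2,290.32 → -$2,659.86
  Jun: +$886.62 → -$1,773.24
  Jul: +$886.62 → -$886.62
  Aug: +$886.62 → $0.00
Lowest trial balance = -$3,293.82 (Nov)
Initial deposit = cushion − low point = $1,773.24 − (-$3,293.82) = $5,067.06

$5,067.06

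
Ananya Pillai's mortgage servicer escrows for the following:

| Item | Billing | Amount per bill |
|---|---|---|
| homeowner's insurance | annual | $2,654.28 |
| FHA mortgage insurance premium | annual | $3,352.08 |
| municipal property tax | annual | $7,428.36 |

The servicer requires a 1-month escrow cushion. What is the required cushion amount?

Homeowner's insurance = $2,654.28
FHA mortgage insurance premium = $3,352.08
Municipal property tax = $7,428.36
Yearly total = $13,434.72
Per month = $13,434.72 ÷ 12 = $1,119.56
Cushion = 1 × $1,119.56 = $1,119.56

$1,119.56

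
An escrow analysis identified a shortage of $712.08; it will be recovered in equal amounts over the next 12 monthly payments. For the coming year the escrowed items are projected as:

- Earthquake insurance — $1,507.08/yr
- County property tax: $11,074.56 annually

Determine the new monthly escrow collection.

Earthquake insurance = $1,507.08 annually
County property tax = $11,074.56 annually
Yearly total = $1,507.08 + $11,074.56 = $12,581.64
Base monthly escrow = $12,581.64 / 12 = $1,048.47
Shortage per month = $712.08 ÷ 12 = $59.34
Adjusted monthly = $1,048.47 + $59.34 = $1,107.81

$1,107.81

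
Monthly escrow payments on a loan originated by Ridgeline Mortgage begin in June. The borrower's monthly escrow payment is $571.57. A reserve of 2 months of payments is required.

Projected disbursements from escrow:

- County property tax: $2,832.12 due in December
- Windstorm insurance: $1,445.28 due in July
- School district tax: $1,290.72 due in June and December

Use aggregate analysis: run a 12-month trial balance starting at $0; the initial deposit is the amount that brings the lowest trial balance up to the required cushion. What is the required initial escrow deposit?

$4,000.99

Cushion = 2 × $571.57 = $1,143.14
Trial balance (start $0, +$571.57 each month, − disbursements):
  Jun: +$571.57 − $1,290.72 → -$719.15
  Jul: +$571.57 − $1,445.28 → -$1,592.86
  Aug: +$571.57 → -$1,021.29
  Sep: +$571.57 → -$449.72
  Oct: +$571.57 → $121.85
  Nov: +$571.57 → $693.42
  Dec: +$571.57 − $4,122.84 → -$2,857.85
  Jan: +$571.57 → -$2,286.28
  Feb: +$571.57 → -$1,714.71
  Mar: +$571.57 → -$1,143.14
  Apr: +$571.57 → -$571.57
  May: +$571.57 → $0.00
Lowest trial balance = -$2,857.85 (Dec)
Initial deposit = cushion − low point = $1,143.14 − (-$2,857.85) = $4,000.99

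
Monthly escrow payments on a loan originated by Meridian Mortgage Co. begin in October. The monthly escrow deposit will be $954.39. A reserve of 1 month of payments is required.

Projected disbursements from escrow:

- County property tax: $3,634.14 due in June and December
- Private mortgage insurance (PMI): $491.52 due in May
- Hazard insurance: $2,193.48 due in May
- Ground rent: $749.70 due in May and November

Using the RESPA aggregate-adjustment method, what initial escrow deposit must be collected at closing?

$3,817.56

Cushion = 1 × $954.39 = $954.39
Trial balance (start $0, +$954.39 each month, − disbursements):
  Oct: +$954.39 → $954.39
  Nov: +$954.39 − $749.70 → $1,159.08
  Dec: +$954.39 − $3,634.14 → -$1,520.67
  Jan: +$954.39 → -$566.28
  Feb: +$954.39 → $388.11
  Mar: +$954.39 → $1,342.50
  Apr: +$954.39 → $2,296.89
  May: +$954.39 − $3,434.70 → -$183.42
  Jun: +$954.39 − $3,634.14 → -$2,863.17
  Jul: +$954.39 → -$1,908.78
  Aug: +$954.39 → -$954.39
  Sep: +$954.39 → $0.00
Lowest trial balance = -$2,863.17 (Jun)
Initial deposit = cushion − low point = $954.39 − (-$2,863.17) = $3,817.56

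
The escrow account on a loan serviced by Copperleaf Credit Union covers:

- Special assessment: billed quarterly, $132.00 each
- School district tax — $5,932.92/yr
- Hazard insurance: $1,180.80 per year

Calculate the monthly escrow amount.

$636.81

Special assessment — $132.00 × 4 = $528.00 annually
School district tax — $5,932.92 annually
Hazard insurance — $1,180.80 annually
Yearly total = $528.00 + $5,932.92 + $1,180.80 = $7,641.72
Monthly escrow = $7,641.72 ÷ 12 = $636.81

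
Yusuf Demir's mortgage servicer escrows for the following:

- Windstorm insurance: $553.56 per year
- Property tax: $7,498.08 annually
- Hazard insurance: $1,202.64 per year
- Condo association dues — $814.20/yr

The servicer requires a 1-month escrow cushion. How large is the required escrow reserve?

Windstorm insurance — $553.56/yr
Property tax — $7,498.08/yr
Hazard insurance — $1,202.64/yr
Condo association dues — $814.20/yr
Total annual escrow = $10,068.48
Monthly = $10,068.48 ÷ 12 = $839.04
Cushion = 1 × $839.04 = $839.04

$839.04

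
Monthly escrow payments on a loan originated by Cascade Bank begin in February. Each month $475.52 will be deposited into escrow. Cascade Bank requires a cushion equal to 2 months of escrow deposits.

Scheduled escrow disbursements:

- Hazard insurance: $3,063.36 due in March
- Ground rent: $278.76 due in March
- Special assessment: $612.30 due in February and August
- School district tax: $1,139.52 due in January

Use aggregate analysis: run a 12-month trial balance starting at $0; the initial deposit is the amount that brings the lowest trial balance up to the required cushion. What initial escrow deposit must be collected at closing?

$3,954.42

Cushion = 2 × $475.52 = $951.04
Trial balance (start $0, +$475.52 each month, − disbursements):
  Feb: +$475.52 − $612.30 → -$136.78
  Mar: +$475.52 − $3,342.12 → -$3,003.38
  Apr: +$475.52 → -$2,527.86
  May: +$475.52 → -$2,052.34
  Jun: +$475.52 → -$1,576.82
  Jul: +$475.52 → -$1,101.30
  Aug: +$475.52 − $612.30 → -$1,238.08
  Sep: +$475.52 → -$762.56
  Oct: +$475.52 → -$287.04
  Nov: +$475.52 → $188.48
  Dec: +$475.52 → $664.00
  Jan: +$475.52 − $1,139.52 → $0.00
Lowest trial balance = -$3,003.38 (Mar)
Initial deposit = cushion − low point = $951.04 − (-$3,003.38) = $3,954.42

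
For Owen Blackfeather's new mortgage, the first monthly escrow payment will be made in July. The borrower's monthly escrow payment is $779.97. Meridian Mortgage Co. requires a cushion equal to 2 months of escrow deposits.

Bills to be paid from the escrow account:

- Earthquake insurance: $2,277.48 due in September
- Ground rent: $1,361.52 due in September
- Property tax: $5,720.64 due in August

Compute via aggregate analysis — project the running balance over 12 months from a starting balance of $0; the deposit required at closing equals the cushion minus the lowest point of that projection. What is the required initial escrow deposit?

$8,579.67

Cushion = 2 × $779.97 = $1,559.94
Trial balance (start $0, +$779.97 each month, − disbursements):
  Jul: +$779.97 → $779.97
  Aug: +$779.97 − $5,720.64 → -$4,160.70
  Sep: +$779.97 − $3,639.00 → -$7,019.73
  Oct: +$779.97 → -$6,239.76
  Nov: +$779.97 → -$5,459.79
  Dec: +$779.97 → -$4,679.82
  Jan: +$779.97 → -$3,899.85
  Feb: +$779.97 → -$3,119.88
  Mar: +$779.97 → -$2,339.91
  Apr: +$779.97 → -$1,559.94
  May: +$779.97 → -$779.97
  Jun: +$779.97 → $0.00
Lowest trial balance = -$7,019.73 (Sep)
Initial deposit = cushion − low point = $1,559.94 − (-$7,019.73) = $8,579.67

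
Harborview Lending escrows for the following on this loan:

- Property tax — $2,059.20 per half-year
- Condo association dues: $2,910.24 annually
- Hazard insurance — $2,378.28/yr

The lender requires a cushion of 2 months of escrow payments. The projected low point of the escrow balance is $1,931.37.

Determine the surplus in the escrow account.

$363.55

Property tax = $2,059.20 × 2 = $4,118.40/yr
Condo association dues = $2,910.24/yr
Hazard insurance = $2,378.28/yr
Annual escrow total = $4,118.40 + $2,910.24 + $2,378.28 = $9,406.92
Monthly = $9,406.92 / 12 = $783.91
Cushion = 2 × $783.91 = $1,567.82
Excess over cushion: $1,931.37 − $1,567.82 = $363.55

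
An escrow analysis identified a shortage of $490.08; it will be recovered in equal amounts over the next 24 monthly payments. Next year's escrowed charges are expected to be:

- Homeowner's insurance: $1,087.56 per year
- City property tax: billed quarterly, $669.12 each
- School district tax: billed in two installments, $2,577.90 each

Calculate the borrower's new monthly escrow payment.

Homeowner's insurance: $1,087.56 annually
City property tax: $669.12 × 4 = $2,676.48 annually
School district tax: $2,577.90 × 2 = $5,155.80 annually
Combined annual = $8,919.84
Monthly = $8,919.84 / 12 = $743.32
Shortage per month = $490.08 ÷ 24 = $20.42
Adjusted monthly = $743.32 + $20.42 = $763.74

$763.74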